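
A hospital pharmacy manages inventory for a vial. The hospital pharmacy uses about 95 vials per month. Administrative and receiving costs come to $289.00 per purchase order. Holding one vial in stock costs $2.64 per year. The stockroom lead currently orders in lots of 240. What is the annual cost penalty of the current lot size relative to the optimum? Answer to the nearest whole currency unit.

Annual demand D = 95 × 12 = 1,140.
EOQ = √(2DS/H) = √(2 × 1,140 × 289 / 2.64) ≈ 499.59.
Cost at Q* = (D/Q*)S + (Q*/2)H = √(2DSH) ≈ $1,318.92.
Cost at Q = 240: (1,140/240)×289 + (240/2)×2.64 = $1,372.75 + $316.80 = $1,689.55.
Excess = $1,689.55 − $1,318.92 = $370.63.

Extra cost ≈ $371 per year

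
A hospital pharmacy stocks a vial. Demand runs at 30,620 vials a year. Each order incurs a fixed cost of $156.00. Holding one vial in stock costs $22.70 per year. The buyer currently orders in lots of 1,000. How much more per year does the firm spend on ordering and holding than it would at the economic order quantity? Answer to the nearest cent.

Extra cost ≈ $1,400.45 per year

EOQ = √(2DS/H) = √(2 × 30,620 × 156 / 22.7) ≈ 648.73.
Cost at Q* = (D/Q*)S + (Q*/2)H = √(2DSH) ≈ $14,726.27.
Cost at Q = 1,000: (30,620/1,000)×156 + (1,000/2)×22.7 = $4,776.72 + $11,350.00 = $16,126.72.
Excess = $16,126.72 − $14,726.27 = $1,400.45.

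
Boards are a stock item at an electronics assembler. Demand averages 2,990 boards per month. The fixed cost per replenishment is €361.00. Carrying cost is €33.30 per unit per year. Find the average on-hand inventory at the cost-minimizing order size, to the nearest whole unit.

Annual demand D = 2,990 × 12 = 35,880.
The optimal lot size = √(2DS/H) = √(2 × 35,880 × 361 / 33.3) ≈ 882.01.
Average inventory = Q*/2 ≈ 882.01 / 2 = 441.004.

Average inventory ≈ 441 boards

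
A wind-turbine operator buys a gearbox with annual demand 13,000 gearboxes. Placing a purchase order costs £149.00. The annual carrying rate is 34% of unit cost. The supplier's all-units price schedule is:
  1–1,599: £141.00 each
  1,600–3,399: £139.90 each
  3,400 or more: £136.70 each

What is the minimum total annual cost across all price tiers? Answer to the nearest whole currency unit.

Holding cost per unit per year at price C is H = 0.34·C.
For each price level, check whether its EOQ is feasible; otherwise the best quantity at that price is the breakpoint.
EOQ at £141.00 = 284.3 (feasible in tier 1): TC = 13,000×£141.00 + (13,000/284.3)×149 + (284.3/2)×0.34×£141.00 = £1,846,627.90.
EOQ at £139.90 = 285.4 < 1600, so use break Q=1600: TC = 13,000×£139.90 + (13,000/1600.0)×149 + (1600.0/2)×0.34×£139.90 = £1,857,963.43.
EOQ at £136.70 = 288.7 < 3400, so use break Q=3400: TC = 13,000×£136.70 + (13,000/3400.0)×149 + (3400.0/2)×0.34×£136.70 = £1,856,682.31.
Lowest total cost among the candidates is at Q = 284.3.

TC* ≈ £1,846,628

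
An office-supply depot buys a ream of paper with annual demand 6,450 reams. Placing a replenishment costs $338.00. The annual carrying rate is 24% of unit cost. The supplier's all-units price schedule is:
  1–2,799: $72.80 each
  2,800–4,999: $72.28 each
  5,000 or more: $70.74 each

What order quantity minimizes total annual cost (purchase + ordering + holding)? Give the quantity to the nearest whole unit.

Holding cost per unit per year at price C is H = 0.24·C.
Candidates are each tier's EOQ (if it falls in that tier) and each price-break quantity.
EOQ at $72.80 = 499.6 (feasible in tier 1): TC = 6,450×$72.80 + (6,450/499.6)×338 + (499.6/2)×0.24×$72.80 = $478,288.20.
EOQ at $72.28 = 501.3 < 2800, so use break Q=2800: TC = 6,450×$72.28 + (6,450/2800.0)×338 + (2800.0/2)×0.24×$72.28 = $491,270.69.
EOQ at $70.74 = 506.8 < 5000, so use break Q=5000: TC = 6,450×$70.74 + (6,450/5000.0)×338 + (5000.0/2)×0.24×$70.74 = $499,153.02.
Lowest total cost is $478,288.20 at Q = 499.6.

Q* ≈ 500 reams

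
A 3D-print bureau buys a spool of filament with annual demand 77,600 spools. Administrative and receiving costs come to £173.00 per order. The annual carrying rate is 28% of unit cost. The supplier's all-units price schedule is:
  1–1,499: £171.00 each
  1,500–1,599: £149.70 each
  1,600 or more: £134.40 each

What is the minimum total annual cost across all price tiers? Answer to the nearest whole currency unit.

TC* ≈ £10,467,936

Holding cost per unit per year at price C is H = 0.28·C.
Candidates are each tier's EOQ (if it falls in that tier) and each price-break quantity.
EOQ at £171.00 = 748.8 (feasible in tier 1): TC = 77,600×£171.00 + (77,600/748.8)×173 + (748.8/2)×0.28×£171.00 = £13,305,454.69.
EOQ at £149.70 = 800.3 < 1500, so use break Q=1500: TC = 77,600×£149.70 + (77,600/1500.0)×173 + (1500.0/2)×0.28×£149.70 = £11,657,106.87.
EOQ at £134.40 = 844.7 < 1600, so use break Q=1600: TC = 77,600×£134.40 + (77,600/1600.0)×173 + (1600.0/2)×0.28×£134.40 = £10,467,936.10.
Lowest total cost among the candidates is at Q = 1600.0.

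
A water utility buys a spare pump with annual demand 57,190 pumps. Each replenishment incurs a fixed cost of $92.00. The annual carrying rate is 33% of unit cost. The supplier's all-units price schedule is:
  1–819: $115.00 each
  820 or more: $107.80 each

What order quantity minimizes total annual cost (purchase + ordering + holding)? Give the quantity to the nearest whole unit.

Holding cost per unit per year at price C is H = 0.33·C.
Evaluate total cost at each tier's feasible EOQ or, if the EOQ is below the tier, at the tier's minimum quantity.
EOQ at $115.00 = 526.6 (feasible in tier 1): TC = 57,190×$115.00 + (57,190/526.6)×92 + (526.6/2)×0.33×$115.00 = $6,596,833.65.
EOQ at $107.80 = 543.9 < 820, so use break Q=820: TC = 57,190×$107.80 + (57,190/820.0)×92 + (820.0/2)×0.33×$107.80 = $6,186,083.78.
Lowest total cost is $6,186,083.78 at Q = 820.0.

Q* ≈ 820 pumps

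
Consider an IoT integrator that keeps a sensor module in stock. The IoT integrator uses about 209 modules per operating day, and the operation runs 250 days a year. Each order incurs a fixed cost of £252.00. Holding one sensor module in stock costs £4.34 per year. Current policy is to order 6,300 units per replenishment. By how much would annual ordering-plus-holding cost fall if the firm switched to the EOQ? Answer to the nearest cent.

Extra cost ≈ £5,070.37 per year

Annual demand D = 209 × 250 = 52,250.
EOQ = √(2DS/H) = √(2 × 52,250 × 252 / 4.34) ≈ 2463.28.
Cost at Q* = (D/Q*)S + (Q*/2)H = √(2DSH) ≈ £10,690.63.
Cost at Q = 6,300: (52,250/6,300)×252 + (6,300/2)×4.34 = £2,090.00 + £13,671.00 = £15,761.00.
Excess = £15,761.00 − £10,690.63 = £5,070.37.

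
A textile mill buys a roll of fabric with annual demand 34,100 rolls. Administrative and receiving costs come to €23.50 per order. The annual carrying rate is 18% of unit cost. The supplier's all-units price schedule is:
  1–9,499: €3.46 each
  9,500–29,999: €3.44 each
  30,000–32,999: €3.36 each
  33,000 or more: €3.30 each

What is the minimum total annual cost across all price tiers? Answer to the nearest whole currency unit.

TC* ≈ €118,985

Holding cost per unit per year at price C is H = 0.18·C.
Evaluate total cost at each tier's feasible EOQ or, if the EOQ is below the tier, at the tier's minimum quantity.
EOQ at €3.46 = 1604.2 (feasible in tier 1): TC = 34,100×€3.46 + (34,100/1604.2)×23.5 + (1604.2/2)×0.18×€3.46 = €118,985.08.
EOQ at €3.44 = 1608.8 < 9500, so use break Q=9500: TC = 34,100×€3.44 + (34,100/9500.0)×23.5 + (9500.0/2)×0.18×€3.44 = €120,329.55.
EOQ at €3.36 = 1627.9 < 30000, so use break Q=30000: TC = 34,100×€3.36 + (34,100/30000.0)×23.5 + (30000.0/2)×0.18×€3.36 = €123,674.71.
EOQ at €3.30 = 1642.6 < 33000, so use break Q=33000: TC = 34,100×€3.30 + (34,100/33000.0)×23.5 + (33000.0/2)×0.18×€3.30 = €122,355.28.
Lowest total cost among the candidates is at Q = 1604.2.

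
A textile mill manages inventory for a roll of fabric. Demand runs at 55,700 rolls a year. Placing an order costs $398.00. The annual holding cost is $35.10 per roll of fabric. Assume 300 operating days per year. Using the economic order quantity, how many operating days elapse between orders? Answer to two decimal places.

The optimal lot size = √(2DS/H) = √(2 × 55,700 × 398 / 35.1) ≈ 1123.91.
Cycle time = Q*/D × 300 = 1123.91 / 55,700 × 300 ≈ 6.053 days.

T ≈ 6.05 days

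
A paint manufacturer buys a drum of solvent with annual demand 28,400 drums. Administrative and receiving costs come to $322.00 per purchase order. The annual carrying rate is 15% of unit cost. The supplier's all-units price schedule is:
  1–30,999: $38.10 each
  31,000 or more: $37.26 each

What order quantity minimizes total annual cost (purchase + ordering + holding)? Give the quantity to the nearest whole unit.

Holding cost per unit per year at price C is H = 0.15·C.
Candidates are each tier's EOQ (if it falls in that tier) and each price-break quantity.
EOQ at $38.10 = 1788.9 (feasible in tier 1): TC = 28,400×$38.10 + (28,400/1788.9)×322 + (1788.9/2)×0.15×$38.10 = $1,092,263.75.
EOQ at $37.26 = 1809.0 < 31000, so use break Q=31000: TC = 28,400×$37.26 + (28,400/31000.0)×322 + (31000.0/2)×0.15×$37.26 = $1,145,108.49.
Lowest total cost is $1,092,263.75 at Q = 1788.9.

Q* ≈ 1,789 drums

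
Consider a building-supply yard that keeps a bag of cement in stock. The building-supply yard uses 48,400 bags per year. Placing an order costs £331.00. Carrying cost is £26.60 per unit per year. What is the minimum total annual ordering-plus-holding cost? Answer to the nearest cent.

TC* ≈ £29,193.93

The optimal lot size = √(2DS/H) = √(2 × 48,400 × 331 / 26.6) ≈ 1097.52.
At Q*, ordering cost (D/Q*)S equals holding cost (Q*/2)H, each = √(DSH/2).
Minimum total = √(2DSH) = √(2 × 48,400 × 331 × 26.6) ≈ 29193.925.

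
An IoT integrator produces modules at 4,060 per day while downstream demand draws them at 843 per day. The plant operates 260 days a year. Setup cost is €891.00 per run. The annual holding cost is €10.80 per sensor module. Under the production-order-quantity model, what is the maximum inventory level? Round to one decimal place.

I_max ≈ 5,353.1 modules

Annual demand D = 843 × 260 = 219,180.
Production build-up factor (1 − d/p) = 1 − 843/4,060 = 0.7924.
Q* = √(2DS / (H(1 − d/p))) = √(2 × 219,180 × 891 / (10.8 × 0.7924)).
= √(390,578,760 / 8.5575) ≈ 6755.849.
Maximum inventory = Q*(1 − d/p) = 6755.849 × 0.7924 ≈ 5353.095.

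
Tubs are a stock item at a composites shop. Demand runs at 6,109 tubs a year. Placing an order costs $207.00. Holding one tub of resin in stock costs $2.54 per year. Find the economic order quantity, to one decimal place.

EOQ = √(2DS / H) = √(2 × 6,109 × 207 / 2.54).
= √(2,529,126 / 2.54) = √995,718.8976 ≈ 997.857.

Q* ≈ 997.9 tubs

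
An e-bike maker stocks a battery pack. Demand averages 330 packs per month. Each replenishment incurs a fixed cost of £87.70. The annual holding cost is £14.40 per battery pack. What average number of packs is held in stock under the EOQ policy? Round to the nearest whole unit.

Average inventory ≈ 110 packs

Annual demand D = 330 × 12 = 3,960.
The optimal lot size = √(2DS/H) = √(2 × 3,960 × 87.7 / 14.4) ≈ 219.62.
Average inventory = Q*/2 ≈ 219.62 / 2 = 109.812.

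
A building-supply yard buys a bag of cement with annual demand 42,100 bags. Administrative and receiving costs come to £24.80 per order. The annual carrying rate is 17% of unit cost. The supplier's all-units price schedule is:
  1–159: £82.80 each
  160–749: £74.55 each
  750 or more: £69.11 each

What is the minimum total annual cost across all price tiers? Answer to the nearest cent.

Holding cost per unit per year at price C is H = 0.17·C.
Candidates are each tier's EOQ (if it falls in that tier) and each price-break quantity.
Tier 1 (£82.80): EOQ = 385.2 exceeds tier's upper bound 159, so this tier is dominated.
EOQ at £74.55 = 405.9 (feasible in tier 2): TC = 42,100×£74.55 + (42,100/405.9)×24.8 + (405.9/2)×0.17×£74.55 = £3,143,699.35.
EOQ at £69.11 = 421.6 < 750, so use break Q=750: TC = 42,100×£69.11 + (42,100/750.0)×24.8 + (750.0/2)×0.17×£69.11 = £2,915,328.87.
Lowest total cost among the candidates is at Q = 750.0.

TC* ≈ £2,915,328.87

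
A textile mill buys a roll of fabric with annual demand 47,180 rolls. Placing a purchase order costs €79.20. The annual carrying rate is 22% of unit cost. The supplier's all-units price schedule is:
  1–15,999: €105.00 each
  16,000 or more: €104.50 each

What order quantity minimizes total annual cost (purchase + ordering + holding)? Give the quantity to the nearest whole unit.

Q* ≈ 569 rolls

Holding cost per unit per year at price C is H = 0.22·C.
Evaluate total cost at each tier's feasible EOQ or, if the EOQ is below the tier, at the tier's minimum quantity.
EOQ at €105.00 = 568.8 (feasible in tier 1): TC = 47,180×€105.00 + (47,180/568.8)×79.2 + (568.8/2)×0.22×€105.00 = €4,967,039.01.
EOQ at €104.50 = 570.1 < 16000, so use break Q=16000: TC = 47,180×€104.50 + (47,180/16000.0)×79.2 + (16000.0/2)×0.22×€104.50 = €5,114,463.54.
Lowest total cost is €4,967,039.01 at Q = 568.8.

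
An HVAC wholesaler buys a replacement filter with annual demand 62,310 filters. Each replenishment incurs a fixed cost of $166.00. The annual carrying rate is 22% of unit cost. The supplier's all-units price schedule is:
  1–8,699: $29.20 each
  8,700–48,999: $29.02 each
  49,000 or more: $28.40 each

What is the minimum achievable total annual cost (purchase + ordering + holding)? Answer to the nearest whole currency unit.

TC* ≈ $1,830,980

Holding cost per unit per year at price C is H = 0.22·C.
For each price level, check whether its EOQ is feasible; otherwise the best quantity at that price is the breakpoint.
EOQ at $29.20 = 1794.5 (feasible in tier 1): TC = 62,310×$29.20 + (62,310/1794.5)×166 + (1794.5/2)×0.22×$29.20 = $1,830,979.91.
EOQ at $29.02 = 1800.1 < 8700, so use break Q=8700: TC = 62,310×$29.02 + (62,310/8700.0)×166 + (8700.0/2)×0.22×$29.02 = $1,837,197.24.
EOQ at $28.40 = 1819.6 < 49000, so use break Q=49000: TC = 62,310×$28.40 + (62,310/49000.0)×166 + (49000.0/2)×0.22×$28.40 = $1,922,891.09.
Lowest total cost among the candidates is at Q = 1794.5.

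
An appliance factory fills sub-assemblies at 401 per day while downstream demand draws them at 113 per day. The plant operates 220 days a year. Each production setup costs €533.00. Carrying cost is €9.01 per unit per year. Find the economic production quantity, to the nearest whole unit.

Annual demand D = 113 × 220 = 24,860.
Production build-up factor (1 − d/p) = 1 − 113/401 = 0.7182.
Q* = √(2DS / (H(1 − d/p))) = √(2 × 24,860 × 533 / (9.01 × 0.7182)).
= √(26,500,760 / 6.471) ≈ 2023.684.

Q* ≈ 2,024 sub-assemblies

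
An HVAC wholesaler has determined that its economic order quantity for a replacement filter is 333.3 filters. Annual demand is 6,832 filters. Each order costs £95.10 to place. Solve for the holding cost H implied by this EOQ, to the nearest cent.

The basic EOQ model gives Q* = √(2DS/H); rearrange for the unknown.
From Q* = √(2DS/H): H = 2DS / Q*² = 2 × 6,832 × 95.1 / 333.3² = 11.6974.

H ≈ £11.70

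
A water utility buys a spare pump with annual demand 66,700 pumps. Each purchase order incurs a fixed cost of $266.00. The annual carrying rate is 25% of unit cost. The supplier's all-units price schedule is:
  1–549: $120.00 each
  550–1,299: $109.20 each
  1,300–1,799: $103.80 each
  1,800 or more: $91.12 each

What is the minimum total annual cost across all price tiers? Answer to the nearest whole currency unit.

Holding cost per unit per year at price C is H = 0.25·C.
Evaluate total cost at each tier's feasible EOQ or, if the EOQ is below the tier, at the tier's minimum quantity.
Tier 1 ($120.00): EOQ = 1087.6 exceeds tier's upper bound 549, so this tier is dominated.
EOQ at $109.20 = 1140.1 (feasible in tier 2): TC = 66,700×$109.20 + (66,700/1140.1)×266 + (1140.1/2)×0.25×$109.20 = $7,314,764.33.
EOQ at $103.80 = 1169.4 < 1300, so use break Q=1300: TC = 66,700×$103.80 + (66,700/1300.0)×266 + (1300.0/2)×0.25×$103.80 = $6,953,975.35.
EOQ at $91.12 = 1248.1 < 1800, so use break Q=1800: TC = 66,700×$91.12 + (66,700/1800.0)×266 + (1800.0/2)×0.25×$91.12 = $6,108,062.78.
Lowest total cost among the candidates is at Q = 1800.0.

TC* ≈ $6,108,063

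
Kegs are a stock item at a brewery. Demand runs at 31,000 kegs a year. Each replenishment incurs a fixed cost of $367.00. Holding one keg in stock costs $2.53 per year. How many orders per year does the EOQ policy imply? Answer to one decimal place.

EOQ = √(2DS/H) = √(2 × 31,000 × 367 / 2.53) ≈ 2998.95.
Orders per year = D / Q* = 31,000 / 2998.95 ≈ 10.337.

N ≈ 10.3 orders per year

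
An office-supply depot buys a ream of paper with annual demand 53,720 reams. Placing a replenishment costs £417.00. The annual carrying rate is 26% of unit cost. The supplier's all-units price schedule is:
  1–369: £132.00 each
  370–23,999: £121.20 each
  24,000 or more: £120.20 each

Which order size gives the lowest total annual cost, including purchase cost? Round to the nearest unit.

Q* ≈ 1,192 reams

Holding cost per unit per year at price C is H = 0.26·C.
Candidates are each tier's EOQ (if it falls in that tier) and each price-break quantity.
Tier 1 (£132.00): EOQ = 1142.6 exceeds tier's upper bound 369, so this tier is dominated.
EOQ at £121.20 = 1192.4 (feasible in tier 2): TC = 53,720×£121.20 + (53,720/1192.4)×417 + (1192.4/2)×0.26×£121.20 = £6,548,438.14.
EOQ at £120.20 = 1197.3 < 24000, so use break Q=24000: TC = 53,720×£120.20 + (53,720/24000.0)×417 + (24000.0/2)×0.26×£120.20 = £6,833,101.38.
Lowest total cost is £6,548,438.14 at Q = 1192.4.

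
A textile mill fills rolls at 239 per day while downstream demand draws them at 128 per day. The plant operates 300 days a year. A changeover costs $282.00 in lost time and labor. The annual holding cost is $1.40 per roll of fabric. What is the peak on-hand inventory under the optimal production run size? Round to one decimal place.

I_max ≈ 2,680.4 rolls

Annual demand D = 128 × 300 = 38,400.
Production build-up factor (1 − d/p) = 1 − 128/239 = 0.4644.
Q* = √(2DS / (H(1 − d/p))) = √(2 × 38,400 × 282 / (1.4 × 0.4644)).
= √(21,657,600 / 0.6502) ≈ 5771.366.
Maximum inventory = Q*(1 − d/p) = 5771.366 × 0.4644 ≈ 2680.425.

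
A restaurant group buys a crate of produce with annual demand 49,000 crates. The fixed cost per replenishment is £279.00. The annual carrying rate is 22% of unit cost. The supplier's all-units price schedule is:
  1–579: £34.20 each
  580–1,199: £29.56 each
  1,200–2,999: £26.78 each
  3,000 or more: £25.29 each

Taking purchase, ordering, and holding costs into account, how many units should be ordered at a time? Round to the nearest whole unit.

Q* ≈ 3,000 crates

Holding cost per unit per year at price C is H = 0.22·C.
Candidates are each tier's EOQ (if it falls in that tier) and each price-break quantity.
Tier 1 (£34.20): EOQ = 1906.3 exceeds tier's upper bound 579, so this tier is dominated.
Tier 2 (£29.56): EOQ = 2050.5 exceeds tier's upper bound 1199, so this tier is dominated.
EOQ at £26.78 = 2154.3 (feasible in tier 3): TC = 49,000×£26.78 + (49,000/2154.3)×279 + (2154.3/2)×0.22×£26.78 = £1,324,912.05.
EOQ at £25.29 = 2216.8 < 3000, so use break Q=3000: TC = 49,000×£25.29 + (49,000/3000.0)×279 + (3000.0/2)×0.22×£25.29 = £1,252,112.70.
Lowest total cost is £1,252,112.70 at Q = 3000.0.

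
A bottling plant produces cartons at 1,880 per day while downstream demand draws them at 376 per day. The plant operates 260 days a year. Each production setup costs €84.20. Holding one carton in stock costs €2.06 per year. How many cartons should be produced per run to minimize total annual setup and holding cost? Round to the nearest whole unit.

Q* ≈ 3,161 cartons

Annual demand D = 376 × 260 = 97,760.
Production build-up factor (1 − d/p) = 1 − 376/1,880 = 0.8000.
Q* = √(2DS / (H(1 − d/p))) = √(2 × 97,760 × 84.2 / (2.06 × 0.8000)).
= √(16,462,784 / 1.648) ≈ 3160.625.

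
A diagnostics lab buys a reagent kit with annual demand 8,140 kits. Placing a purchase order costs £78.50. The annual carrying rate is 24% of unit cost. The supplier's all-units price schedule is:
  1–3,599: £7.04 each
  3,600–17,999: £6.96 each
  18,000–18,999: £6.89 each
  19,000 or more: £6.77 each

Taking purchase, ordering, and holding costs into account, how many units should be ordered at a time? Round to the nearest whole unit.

Q* ≈ 870 kits

Holding cost per unit per year at price C is H = 0.24·C.
Evaluate total cost at each tier's feasible EOQ or, if the EOQ is below the tier, at the tier's minimum quantity.
EOQ at £7.04 = 869.7 (feasible in tier 1): TC = 8,140×£7.04 + (8,140/869.7)×78.5 + (869.7/2)×0.24×£7.04 = £58,775.05.
EOQ at £6.96 = 874.7 < 3600, so use break Q=3600: TC = 8,140×£6.96 + (8,140/3600.0)×78.5 + (3600.0/2)×0.24×£6.96 = £59,838.62.
EOQ at £6.89 = 879.1 < 18000, so use break Q=18000: TC = 8,140×£6.89 + (8,140/18000.0)×78.5 + (18000.0/2)×0.24×£6.89 = £71,002.50.
EOQ at £6.77 = 886.9 < 19000, so use break Q=19000: TC = 8,140×£6.77 + (8,140/19000.0)×78.5 + (19000.0/2)×0.24×£6.77 = £70,577.03.
Lowest total cost is £58,775.05 at Q = 869.7.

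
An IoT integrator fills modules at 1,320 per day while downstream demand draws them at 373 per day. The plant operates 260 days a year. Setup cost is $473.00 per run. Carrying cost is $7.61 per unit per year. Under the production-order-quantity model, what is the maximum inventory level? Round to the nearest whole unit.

Annual demand D = 373 × 260 = 96,980.
Production build-up factor (1 − d/p) = 1 − 373/1,320 = 0.7174.
Q* = √(2DS / (H(1 − d/p))) = √(2 × 96,980 × 473 / (7.61 × 0.7174)).
= √(91,743,080 / 5.4596) ≈ 4099.268.
Maximum inventory = Q*(1 − d/p) = 4099.268 × 0.7174 ≈ 2940.914.

I_max ≈ 2,941 modules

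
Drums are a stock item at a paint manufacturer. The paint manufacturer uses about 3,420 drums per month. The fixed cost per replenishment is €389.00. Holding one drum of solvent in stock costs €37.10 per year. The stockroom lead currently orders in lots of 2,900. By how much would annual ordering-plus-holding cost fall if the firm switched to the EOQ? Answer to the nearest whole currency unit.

Extra cost ≈ €24,882 per year

Annual demand D = 3,420 × 12 = 41,040.
EOQ = √(2DS/H) = √(2 × 41,040 × 389 / 37.1) ≈ 927.70.
Cost at Q* = (D/Q*)S + (Q*/2)H = √(2DSH) ≈ €34,417.59.
Cost at Q = 2,900: (41,040/2,900)×389 + (2,900/2)×37.1 = €5,505.02 + €53,795.00 = €59,300.02.
Excess = €59,300.02 − €34,417.59 = €24,882.43.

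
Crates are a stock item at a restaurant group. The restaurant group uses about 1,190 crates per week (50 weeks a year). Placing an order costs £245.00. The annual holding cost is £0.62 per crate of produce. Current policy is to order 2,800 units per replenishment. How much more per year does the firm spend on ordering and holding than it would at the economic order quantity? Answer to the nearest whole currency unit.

Extra cost ≈ £1,823 per year

Annual demand D = 1,190 × 50 = 59,500.
EOQ = √(2DS/H) = √(2 × 59,500 × 245 / 0.62) ≈ 6857.42.
Cost at Q* = (D/Q*)S + (Q*/2)H = √(2DSH) ≈ £4,251.60.
Cost at Q = 2,800: (59,500/2,800)×245 + (2,800/2)×0.62 = £5,206.25 + £868.00 = £6,074.25.
Excess = £6,074.25 − £4,251.60 = £1,822.65.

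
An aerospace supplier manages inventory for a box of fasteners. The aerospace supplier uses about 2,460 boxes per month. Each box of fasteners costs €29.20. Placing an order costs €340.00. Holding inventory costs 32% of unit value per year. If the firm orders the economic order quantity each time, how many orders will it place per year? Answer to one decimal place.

Annual demand D = 2,460 × 12 = 29,520.
Holding cost H = 0.32 × €29.20 = €9.3440 per unit per year.
EOQ = √(2DS/H) = √(2 × 29,520 × 340 / 9.344) ≈ 1465.70.
Orders per year = D / Q* = 29,520 / 1465.70 ≈ 20.140.

N ≈ 20.1 orders per year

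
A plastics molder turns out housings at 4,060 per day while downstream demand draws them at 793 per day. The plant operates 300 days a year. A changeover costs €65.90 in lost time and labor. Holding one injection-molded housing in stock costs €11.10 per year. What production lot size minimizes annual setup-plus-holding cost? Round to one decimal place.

Annual demand D = 793 × 300 = 237,900.
Production build-up factor (1 − d/p) = 1 − 793/4,060 = 0.8047.
Q* = √(2DS / (H(1 − d/p))) = √(2 × 237,900 × 65.9 / (11.1 × 0.8047)).
= √(31,355,220 / 8.9319) ≈ 1873.622.

Q* ≈ 1,873.6 housings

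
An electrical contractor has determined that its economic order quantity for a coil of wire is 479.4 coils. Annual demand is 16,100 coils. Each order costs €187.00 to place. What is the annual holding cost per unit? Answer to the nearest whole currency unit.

H ≈ €26

The basic EOQ model gives Q* = √(2DS/H); rearrange for the unknown.
From Q* = √(2DS/H): H = 2DS / Q*² = 2 × 16,100 × 187 / 479.4² = 26.2000.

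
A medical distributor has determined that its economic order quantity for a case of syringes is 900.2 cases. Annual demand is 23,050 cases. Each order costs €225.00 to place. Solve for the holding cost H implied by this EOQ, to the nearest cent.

The basic EOQ model gives Q* = √(2DS/H); rearrange for the unknown.
From Q* = √(2DS/H): H = 2DS / Q*² = 2 × 23,050 × 225 / 900.2² = 12.7999.

H ≈ €12.80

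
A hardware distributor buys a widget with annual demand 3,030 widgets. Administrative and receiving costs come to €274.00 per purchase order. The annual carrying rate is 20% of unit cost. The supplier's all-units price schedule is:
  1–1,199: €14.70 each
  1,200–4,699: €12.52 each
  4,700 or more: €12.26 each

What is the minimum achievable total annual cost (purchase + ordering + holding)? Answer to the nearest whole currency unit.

Holding cost per unit per year at price C is H = 0.20·C.
Evaluate total cost at each tier's feasible EOQ or, if the EOQ is below the tier, at the tier's minimum quantity.
EOQ at €14.70 = 751.5 (feasible in tier 1): TC = 3,030×€14.70 + (3,030/751.5)×274 + (751.5/2)×0.20×€14.70 = €46,750.46.
EOQ at €12.52 = 814.3 < 1200, so use break Q=1200: TC = 3,030×€12.52 + (3,030/1200.0)×274 + (1200.0/2)×0.20×€12.52 = €40,129.85.
EOQ at €12.26 = 822.9 < 4700, so use break Q=4700: TC = 3,030×€12.26 + (3,030/4700.0)×274 + (4700.0/2)×0.20×€12.26 = €43,086.64.
Lowest total cost among the candidates is at Q = 1200.0.

TC* ≈ €40,130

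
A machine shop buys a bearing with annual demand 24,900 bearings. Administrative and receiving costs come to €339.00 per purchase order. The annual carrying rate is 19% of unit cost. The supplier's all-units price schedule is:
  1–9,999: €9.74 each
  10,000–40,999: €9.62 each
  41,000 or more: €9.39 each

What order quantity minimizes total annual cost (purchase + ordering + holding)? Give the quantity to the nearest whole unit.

Holding cost per unit per year at price C is H = 0.19·C.
Evaluate total cost at each tier's feasible EOQ or, if the EOQ is below the tier, at the tier's minimum quantity.
EOQ at €9.74 = 3020.4 (feasible in tier 1): TC = 24,900×€9.74 + (24,900/3020.4)×339 + (3020.4/2)×0.19×€9.74 = €248,115.47.
EOQ at €9.62 = 3039.1 < 10000, so use break Q=10000: TC = 24,900×€9.62 + (24,900/10000.0)×339 + (10000.0/2)×0.19×€9.62 = €249,521.11.
EOQ at €9.39 = 3076.1 < 41000, so use break Q=41000: TC = 24,900×€9.39 + (24,900/41000.0)×339 + (41000.0/2)×0.19×€9.39 = €270,590.93.
Lowest total cost is €248,115.47 at Q = 3020.4.

Q* ≈ 3,020 bearings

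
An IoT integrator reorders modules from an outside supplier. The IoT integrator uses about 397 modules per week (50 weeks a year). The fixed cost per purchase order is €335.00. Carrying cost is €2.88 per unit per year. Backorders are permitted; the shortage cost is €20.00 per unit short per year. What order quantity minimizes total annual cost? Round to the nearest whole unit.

Q* ≈ 2,298 modules

Annual demand D = 397 × 50 = 19,850.
With planned backorders, Q* = √(2DS/H) · √((H+B)/B).
√(2DS/H) = √(2 × 19,850 × 335 / 2.88) = 2148.926.
√((H+B)/B) = √((2.88+20)/20) = 1.0696.
Q* ≈ 2298.447.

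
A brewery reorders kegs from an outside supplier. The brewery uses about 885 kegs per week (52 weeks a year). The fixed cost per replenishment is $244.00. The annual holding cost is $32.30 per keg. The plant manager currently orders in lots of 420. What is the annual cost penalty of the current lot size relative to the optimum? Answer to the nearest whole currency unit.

Extra cost ≈ $6,585 per year

Annual demand D = 885 × 52 = 46,020.
EOQ = √(2DS/H) = √(2 × 46,020 × 244 / 32.3) ≈ 833.84.
Cost at Q* = (D/Q*)S + (Q*/2)H = √(2DSH) ≈ $26,932.98.
Cost at Q = 420: (46,020/420)×244 + (420/2)×32.3 = $26,735.43 + $6,783.00 = $33,518.43.
Excess = $33,518.43 − $26,932.98 = $6,585.44.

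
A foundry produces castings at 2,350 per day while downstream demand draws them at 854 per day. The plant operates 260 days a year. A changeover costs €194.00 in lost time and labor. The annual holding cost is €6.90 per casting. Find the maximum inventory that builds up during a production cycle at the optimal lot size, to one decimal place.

I_max ≈ 2,819.3 castings

Annual demand D = 854 × 260 = 222,040.
Production build-up factor (1 − d/p) = 1 − 854/2,350 = 0.6366.
Q* = √(2DS / (H(1 − d/p))) = √(2 × 222,040 × 194 / (6.9 × 0.6366)).
= √(86,151,520 / 4.3925) ≈ 4428.688.
Maximum inventory = Q*(1 − d/p) = 4428.688 × 0.6366 ≈ 2819.284.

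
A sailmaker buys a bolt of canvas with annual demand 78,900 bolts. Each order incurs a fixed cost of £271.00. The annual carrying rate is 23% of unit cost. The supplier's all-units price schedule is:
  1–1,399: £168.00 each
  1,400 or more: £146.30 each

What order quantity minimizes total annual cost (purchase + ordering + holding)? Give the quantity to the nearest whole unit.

Q* ≈ 1,400 bolts

Holding cost per unit per year at price C is H = 0.23·C.
Evaluate total cost at each tier's feasible EOQ or, if the EOQ is below the tier, at the tier's minimum quantity.
EOQ at £168.00 = 1052.0 (feasible in tier 1): TC = 78,900×£168.00 + (78,900/1052.0)×271 + (1052.0/2)×0.23×£168.00 = £13,295,849.64.
EOQ at £146.30 = 1127.3 < 1400, so use break Q=1400: TC = 78,900×£146.30 + (78,900/1400.0)×271 + (1400.0/2)×0.23×£146.30 = £11,581,897.09.
Lowest total cost is £11,581,897.09 at Q = 1400.0.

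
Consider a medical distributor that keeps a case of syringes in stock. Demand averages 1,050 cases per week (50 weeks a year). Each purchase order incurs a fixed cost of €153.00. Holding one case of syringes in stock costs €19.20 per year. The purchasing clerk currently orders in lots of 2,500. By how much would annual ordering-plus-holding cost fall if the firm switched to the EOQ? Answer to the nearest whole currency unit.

Extra cost ≈ €9,650 per year

Annual demand D = 1,050 × 50 = 52,500.
EOQ = √(2DS/H) = √(2 × 52,500 × 153 / 19.2) ≈ 914.72.
Cost at Q* = (D/Q*)S + (Q*/2)H = √(2DSH) ≈ €17,562.69.
Cost at Q = 2,500: (52,500/2,500)×153 + (2,500/2)×19.2 = €3,213.00 + €24,000.00 = €27,213.00.
Excess = €27,213.00 − €17,562.69 = €9,650.31.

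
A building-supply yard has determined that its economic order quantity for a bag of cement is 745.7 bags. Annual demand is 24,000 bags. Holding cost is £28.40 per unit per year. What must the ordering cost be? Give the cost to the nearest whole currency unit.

Squaring Q* = √(2DS/H) gives Q*² = 2DS/H.
From Q* = √(2DS/H): S = Q*²H / (2D) = 745.7² × 28.4 / (2 × 24,000) = 329.0072.

S ≈ £329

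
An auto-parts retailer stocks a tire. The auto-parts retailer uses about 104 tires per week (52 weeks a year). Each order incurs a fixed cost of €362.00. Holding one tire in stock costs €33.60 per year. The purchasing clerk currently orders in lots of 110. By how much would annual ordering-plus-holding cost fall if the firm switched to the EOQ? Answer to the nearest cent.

Extra cost ≈ €8,175.40 per year

Annual demand D = 104 × 52 = 5,408.
EOQ = √(2DS/H) = √(2 × 5,408 × 362 / 33.6) ≈ 341.36.
Cost at Q* = (D/Q*)S + (Q*/2)H = √(2DSH) ≈ €11,469.84.
Cost at Q = 110: (5,408/110)×362 + (110/2)×33.6 = €17,797.24 + €1,848.00 = €19,645.24.
Excess = €19,645.24 − €11,469.84 = €8,175.40.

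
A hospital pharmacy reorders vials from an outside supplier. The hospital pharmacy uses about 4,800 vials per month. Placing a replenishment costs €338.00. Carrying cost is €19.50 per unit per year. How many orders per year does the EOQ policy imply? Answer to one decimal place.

Annual demand D = 4,800 × 12 = 57,600.
EOQ = √(2DS/H) = √(2 × 57,600 × 338 / 19.5) ≈ 1413.08.
Orders per year = D / Q* = 57,600 / 1413.08 ≈ 40.762.

N ≈ 40.8 orders per year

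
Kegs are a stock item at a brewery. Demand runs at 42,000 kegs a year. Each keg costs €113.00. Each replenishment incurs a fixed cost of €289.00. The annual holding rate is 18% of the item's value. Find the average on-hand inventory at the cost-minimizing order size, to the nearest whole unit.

Holding cost H = 0.18 × €113.00 = €20.3400 per unit per year.
Q* = √(2DS/H) = √(2 × 42,000 × 289 / 20.34) ≈ 1092.48.
Average inventory = Q*/2 ≈ 1092.48 / 2 = 546.239.

Average inventory ≈ 546 kegs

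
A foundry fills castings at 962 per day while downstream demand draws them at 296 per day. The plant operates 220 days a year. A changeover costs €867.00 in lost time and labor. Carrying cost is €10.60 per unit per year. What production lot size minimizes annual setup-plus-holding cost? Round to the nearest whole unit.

Q* ≈ 3,923 castings

Annual demand D = 296 × 220 = 65,120.
Production build-up factor (1 − d/p) = 1 − 296/962 = 0.6923.
Q* = √(2DS / (H(1 − d/p))) = √(2 × 65,120 × 867 / (10.6 × 0.6923)).
= √(112,918,080 / 7.3385) ≈ 3922.647.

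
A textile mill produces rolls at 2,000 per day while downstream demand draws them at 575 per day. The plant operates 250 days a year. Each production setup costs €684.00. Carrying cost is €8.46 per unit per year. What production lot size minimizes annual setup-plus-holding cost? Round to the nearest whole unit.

Annual demand D = 575 × 250 = 143,750.
Production build-up factor (1 − d/p) = 1 − 575/2,000 = 0.7125.
Q* = √(2DS / (H(1 − d/p))) = √(2 × 143,750 × 684 / (8.46 × 0.7125)).
= √(196,650,000 / 6.0278) ≈ 5711.752.

Q* ≈ 5,712 rolls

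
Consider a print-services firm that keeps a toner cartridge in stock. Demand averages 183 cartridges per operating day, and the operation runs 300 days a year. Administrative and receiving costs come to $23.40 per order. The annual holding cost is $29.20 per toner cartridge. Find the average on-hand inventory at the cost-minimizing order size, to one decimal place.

Annual demand D = 183 × 300 = 54,900.
The optimal lot size = √(2DS/H) = √(2 × 54,900 × 23.4 / 29.2) ≈ 296.63.
Average inventory = Q*/2 ≈ 296.63 / 2 = 148.316.

Average inventory ≈ 148.3 cartridges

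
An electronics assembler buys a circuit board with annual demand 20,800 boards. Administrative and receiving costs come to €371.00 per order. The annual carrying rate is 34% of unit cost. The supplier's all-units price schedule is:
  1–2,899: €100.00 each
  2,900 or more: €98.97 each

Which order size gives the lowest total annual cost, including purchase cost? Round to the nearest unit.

Q* ≈ 674 boards

Holding cost per unit per year at price C is H = 0.34·C.
Candidates are each tier's EOQ (if it falls in that tier) and each price-break quantity.
EOQ at €100.00 = 673.7 (feasible in tier 1): TC = 20,800×€100.00 + (20,800/673.7)×371 + (673.7/2)×0.34×€100.00 = €2,102,907.26.
EOQ at €98.97 = 677.2 < 2900, so use break Q=2900: TC = 20,800×€98.97 + (20,800/2900.0)×371 + (2900.0/2)×0.34×€98.97 = €2,110,029.18.
Lowest total cost is €2,102,907.26 at Q = 673.7.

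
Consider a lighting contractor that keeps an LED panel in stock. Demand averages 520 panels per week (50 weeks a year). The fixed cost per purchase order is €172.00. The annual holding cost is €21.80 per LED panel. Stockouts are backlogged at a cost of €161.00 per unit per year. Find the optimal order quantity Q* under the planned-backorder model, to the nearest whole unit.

Annual demand D = 520 × 50 = 26,000.
With planned backorders, Q* = √(2DS/H) · √((H+B)/B).
√(2DS/H) = √(2 × 26,000 × 172 / 21.8) = 640.527.
√((H+B)/B) = √((21.8+161)/161) = 1.0656.
Q* ≈ 682.516.

Q* ≈ 683 panels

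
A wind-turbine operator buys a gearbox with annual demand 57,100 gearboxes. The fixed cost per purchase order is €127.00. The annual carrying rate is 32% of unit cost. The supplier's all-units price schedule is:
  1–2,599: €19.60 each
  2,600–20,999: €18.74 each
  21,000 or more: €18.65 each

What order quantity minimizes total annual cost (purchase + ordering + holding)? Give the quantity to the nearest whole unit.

Q* ≈ 2,600 gearboxes

Holding cost per unit per year at price C is H = 0.32·C.
For each price level, check whether its EOQ is feasible; otherwise the best quantity at that price is the breakpoint.
EOQ at €19.60 = 1520.7 (feasible in tier 1): TC = 57,100×€19.60 + (57,100/1520.7)×127 + (1520.7/2)×0.32×€19.60 = €1,128,697.57.
EOQ at €18.74 = 1555.2 < 2600, so use break Q=2600: TC = 57,100×€18.74 + (57,100/2600.0)×127 + (2600.0/2)×0.32×€18.74 = €1,080,638.96.
EOQ at €18.65 = 1558.9 < 21000, so use break Q=21000: TC = 57,100×€18.65 + (57,100/21000.0)×127 + (21000.0/2)×0.32×€18.65 = €1,127,924.32.
Lowest total cost is €1,080,638.96 at Q = 2600.0.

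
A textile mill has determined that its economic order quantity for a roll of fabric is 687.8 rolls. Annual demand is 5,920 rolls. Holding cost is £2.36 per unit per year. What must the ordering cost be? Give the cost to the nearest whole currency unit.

Squaring Q* = √(2DS/H) gives Q*² = 2DS/H.
From Q* = √(2DS/H): S = Q*²H / (2D) = 687.8² × 2.36 / (2 × 5,920) = 94.2941.

S ≈ £94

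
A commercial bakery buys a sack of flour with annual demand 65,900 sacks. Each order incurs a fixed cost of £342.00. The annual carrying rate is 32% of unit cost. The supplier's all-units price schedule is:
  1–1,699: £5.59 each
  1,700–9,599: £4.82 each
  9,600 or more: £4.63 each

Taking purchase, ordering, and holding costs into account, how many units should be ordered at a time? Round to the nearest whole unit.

Holding cost per unit per year at price C is H = 0.32·C.
Candidates are each tier's EOQ (if it falls in that tier) and each price-break quantity.
Tier 1 (£5.59): EOQ = 5019.8 exceeds tier's upper bound 1699, so this tier is dominated.
EOQ at £4.82 = 5406.0 (feasible in tier 2): TC = 65,900×£4.82 + (65,900/5406.0)×342 + (5406.0/2)×0.32×£4.82 = £325,976.14.
EOQ at £4.63 = 5515.8 < 9600, so use break Q=9600: TC = 65,900×£4.63 + (65,900/9600.0)×342 + (9600.0/2)×0.32×£4.63 = £314,576.37.
Lowest total cost is £314,576.37 at Q = 9600.0.

Q* ≈ 9,600 sacks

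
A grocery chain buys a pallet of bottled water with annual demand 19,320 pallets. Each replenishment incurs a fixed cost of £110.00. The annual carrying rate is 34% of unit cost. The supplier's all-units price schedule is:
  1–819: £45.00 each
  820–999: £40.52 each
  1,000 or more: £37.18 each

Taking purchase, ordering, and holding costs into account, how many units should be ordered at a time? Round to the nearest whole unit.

Q* ≈ 1,000 pallets

Holding cost per unit per year at price C is H = 0.34·C.
For each price level, check whether its EOQ is feasible; otherwise the best quantity at that price is the breakpoint.
EOQ at £45.00 = 527.1 (feasible in tier 1): TC = 19,320×£45.00 + (19,320/527.1)×110 + (527.1/2)×0.34×£45.00 = £877,464.19.
EOQ at £40.52 = 555.4 < 820, so use break Q=820: TC = 19,320×£40.52 + (19,320/820.0)×110 + (820.0/2)×0.34×£40.52 = £791,086.60.
EOQ at £37.18 = 579.9 < 1000, so use break Q=1000: TC = 19,320×£37.18 + (19,320/1000.0)×110 + (1000.0/2)×0.34×£37.18 = £726,763.40.
Lowest total cost is £726,763.40 at Q = 1000.0.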